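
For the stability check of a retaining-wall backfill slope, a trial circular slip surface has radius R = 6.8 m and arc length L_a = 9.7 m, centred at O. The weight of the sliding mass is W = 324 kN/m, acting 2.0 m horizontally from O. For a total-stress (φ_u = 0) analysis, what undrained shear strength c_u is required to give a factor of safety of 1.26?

c_u = 12.4 kPa

FS = c_u·L_a·R / (W·d), so c_u = FS·W·d / (L_a·R).
c_u = 1.26·324·2.0 / (9.70·6.8) = 816.5 / 65.96 = 12.38 kPa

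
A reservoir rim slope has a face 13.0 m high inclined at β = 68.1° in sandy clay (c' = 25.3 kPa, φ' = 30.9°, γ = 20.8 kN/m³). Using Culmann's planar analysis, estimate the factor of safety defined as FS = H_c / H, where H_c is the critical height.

H_c = (4c'/γ) · sinβ cosφ' / [1 − cos(β − φ')]
    = (4·25.3/20.8) · sin68.1°·cos30.9° / [1 − cos37.2°]
    = 4.865 · 0.7961 / 0.2035 = 19.04 m
FS = H_c / H = 19.04 / 13.0 = 1.464

FS = 1.46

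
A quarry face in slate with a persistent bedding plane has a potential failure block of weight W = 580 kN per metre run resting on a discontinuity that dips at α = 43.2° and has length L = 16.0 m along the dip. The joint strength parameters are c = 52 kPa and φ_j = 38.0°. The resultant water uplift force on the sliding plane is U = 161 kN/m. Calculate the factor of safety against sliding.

FS = 2.61

Resolving the block weight along and normal to the plane and applying the Mohr–Coulomb strength on the joint:
N' = W cosα − U = 580·cos43.2° − 161 = 261.8 kN/m
Driving force T = W sinα = 580·sin43.2° = 397.0 kN/m
Resisting force R = c·L + N'·tanφ_j = 52·16.0 + 261.8·tan38.0° = 832.0 + 204.5 = 1036.5 kN/m
FS = R / T = 1036.5 / 397.0 = 2.611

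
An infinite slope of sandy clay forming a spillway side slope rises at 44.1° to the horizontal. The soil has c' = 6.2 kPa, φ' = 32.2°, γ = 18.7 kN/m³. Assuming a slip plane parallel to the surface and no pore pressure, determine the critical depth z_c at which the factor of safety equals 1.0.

Setting FS = 1.00 in FS = [c' + γz cos²β tanφ'] / [γz sinβ cosβ] and solving for z:
z = c' / [γ cosβ (FS·sinβ − cosβ·tanφ')]
  = 6.2 / [18.7·cos44.1°·(1.00·sin44.1° − cos44.1°·tan32.2°)]
  = 6.2 / [18.7·0.7181·(1.00·0.6959 − 0.7181·0.6297)]
  = 6.2 / 3.2724 = 1.895 m

z_c = 1.89 m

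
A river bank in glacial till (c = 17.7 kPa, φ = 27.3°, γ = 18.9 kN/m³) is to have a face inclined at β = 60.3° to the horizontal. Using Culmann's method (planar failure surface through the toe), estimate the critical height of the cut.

H_c = 17.92 m

Culmann's analysis gives the critical failure plane at α_cr = (β + φ)/2 = (60.3 + 27.3)/2 = 43.8°, and the critical height
H_c = (4c/γ) · sinβ cosφ / [1 − cos(β − φ)]
    = (4·17.7/18.9) · sin60.3°·cos27.3° / [1 − cos(33.0°)]
    = 3.746 · 0.8686·0.8886 / [1 − 0.8387]
    = 3.746 · 0.7719 / 0.1613
    = 17.92 m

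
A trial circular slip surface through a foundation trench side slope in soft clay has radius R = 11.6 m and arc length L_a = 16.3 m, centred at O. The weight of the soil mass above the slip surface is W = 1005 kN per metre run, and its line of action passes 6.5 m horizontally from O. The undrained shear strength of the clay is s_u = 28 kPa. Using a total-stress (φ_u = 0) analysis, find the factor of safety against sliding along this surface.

FS = 0.81

Taking moments about the centre O, the resisting moment is provided by the undrained shear strength acting along the arc:
M_R = s_u·L_a·R = 28·16.30·11.6 = 5294.2 kN·m/m
M_D = W·d = 1005·6.5 = 6532.5 kN·m/m
FS = M_R / M_D = 5294.2 / 6532.5 = 0.810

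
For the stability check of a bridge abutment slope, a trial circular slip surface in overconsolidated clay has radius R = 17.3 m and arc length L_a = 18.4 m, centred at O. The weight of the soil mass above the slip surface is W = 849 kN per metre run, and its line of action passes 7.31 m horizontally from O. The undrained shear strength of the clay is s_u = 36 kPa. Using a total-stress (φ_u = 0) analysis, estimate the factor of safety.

FS = 1.85

Taking moments about the centre O, the resisting moment is provided by the undrained shear strength acting along the arc:
M_R = s_u·L_a·R = 36·18.40·17.3 = 11459.5 kN·m/m
M_D = W·d = 849·7.31 = 6206.2 kN·m/m
FS = M_R / M_D = 11459.5 / 6206.2 = 1.846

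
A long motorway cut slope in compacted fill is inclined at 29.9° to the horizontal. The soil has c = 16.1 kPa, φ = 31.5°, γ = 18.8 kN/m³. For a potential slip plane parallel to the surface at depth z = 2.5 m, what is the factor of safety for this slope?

For an infinite slope with a slip plane parallel to the surface (no pore pressure): FS = [c + γz cos²β tanφ] / [γz sinβ cosβ].
γz = 18.8·2.5 = 47.00 kN/m²
Numerator = 16.1 + 47.00·cos²29.9°·tan31.5° = 16.1 + 47.00·0.7515·0.6128 = 37.745 kPa
Denominator = 47.00·sin29.9°·cos29.9° = 47.00·0.4985·0.8669 = 20.310 kPa
FS = 37.745 / 20.310 = 1.858

FS = 1.86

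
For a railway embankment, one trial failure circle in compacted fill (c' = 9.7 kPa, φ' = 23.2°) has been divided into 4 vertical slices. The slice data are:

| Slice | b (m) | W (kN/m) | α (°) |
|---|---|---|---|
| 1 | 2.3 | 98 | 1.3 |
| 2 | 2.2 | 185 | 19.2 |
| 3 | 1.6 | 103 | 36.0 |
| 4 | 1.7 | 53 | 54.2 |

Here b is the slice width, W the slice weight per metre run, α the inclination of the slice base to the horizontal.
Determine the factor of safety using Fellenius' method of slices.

FS = 1.55

Ordinary method of slices: FS = Σ[c'·Δl_i + (W_i cosα_i)·tanφ'] / Σ W_i sinα_i, with Δl_i = b_i / cosα_i.
Slice 1: Δl = 2.3/cos1.3° = 2.301 m; N'_1 = 98·cos1.3° = 98.0; c'Δl = 22.32; W sinα = 2.2
Slice 2: Δl = 2.2/cos19.2° = 2.330 m; N'_2 = 185·cos19.2° = 174.7; c'Δl = 22.60; W sinα = 60.8
Slice 3: Δl = 1.6/cos36.0° = 1.978 m; N'_3 = 103·cos36.0° = 83.3; c'Δl = 19.18; W sinα = 60.5
Slice 4: Δl = 1.7/cos54.2° = 2.906 m; N'_4 = 53·cos54.2° = 31.0; c'Δl = 28.19; W sinα = 43.0
Σc'Δl = 92.3 kN/m; ΣN' = 387.0 kN/m; ΣW sinα = 166.6 kN/m
Resisting = 92.3 + 387.0·tan23.2° = 92.3 + 165.9 = 258.2 kN/m
FS = 258.2 / 166.6 = 1.550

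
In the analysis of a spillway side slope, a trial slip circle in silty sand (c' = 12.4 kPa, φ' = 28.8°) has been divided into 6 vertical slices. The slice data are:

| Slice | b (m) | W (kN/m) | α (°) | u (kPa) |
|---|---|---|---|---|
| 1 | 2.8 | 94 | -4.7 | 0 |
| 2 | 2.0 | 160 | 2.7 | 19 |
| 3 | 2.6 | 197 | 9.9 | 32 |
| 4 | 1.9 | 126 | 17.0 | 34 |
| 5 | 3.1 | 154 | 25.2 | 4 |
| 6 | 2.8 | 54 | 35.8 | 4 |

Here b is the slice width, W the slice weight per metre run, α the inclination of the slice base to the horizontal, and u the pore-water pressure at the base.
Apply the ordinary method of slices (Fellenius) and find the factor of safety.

FS = 2.96

Ordinary method of slices: FS = Σ[c'·Δl_i + (W_i cosα_i − u_i·Δl_i)·tanφ'] / Σ W_i sinα_i, with Δl_i = b_i / cosα_i.
Slice 1: Δl = 2.8/cos(-4.7°) = 2.809 m; N'_1 = 94·cos(-4.7°) − 0·2.809 = 93.7; c'Δl = 34.84; W sinα = -7.7
Slice 2: Δl = 2.0/cos2.7° = 2.002 m; N'_2 = 160·cos2.7° − 19·2.002 = 121.8; c'Δl = 24.83; W sinα = 7.5
Slice 3: Δl = 2.6/cos9.9° = 2.639 m; N'_3 = 197·cos9.9° − 32·2.639 = 109.6; c'Δl = 32.73; W sinα = 33.9
Slice 4: Δl = 1.9/cos17.0° = 1.987 m; N'_4 = 126·cos17.0° − 34·1.987 = 52.9; c'Δl = 24.64; W sinα = 36.8
Slice 5: Δl = 3.1/cos25.2° = 3.426 m; N'_5 = 154·cos25.2° − 4·3.426 = 125.6; c'Δl = 42.48; W sinα = 65.6
Slice 6: Δl = 2.8/cos35.8° = 3.452 m; N'_6 = 54·cos35.8° − 4·3.452 = 30.0; c'Δl = 42.81; W sinα = 31.6
Σc'Δl = 202.3 kN/m; ΣN' = 533.6 kN/m; ΣW sinα = 167.7 kN/m
Resisting = 202.3 + 533.6·tan28.8° = 202.3 + 293.4 = 495.7 kN/m
FS = 495.7 / 167.7 = 2.956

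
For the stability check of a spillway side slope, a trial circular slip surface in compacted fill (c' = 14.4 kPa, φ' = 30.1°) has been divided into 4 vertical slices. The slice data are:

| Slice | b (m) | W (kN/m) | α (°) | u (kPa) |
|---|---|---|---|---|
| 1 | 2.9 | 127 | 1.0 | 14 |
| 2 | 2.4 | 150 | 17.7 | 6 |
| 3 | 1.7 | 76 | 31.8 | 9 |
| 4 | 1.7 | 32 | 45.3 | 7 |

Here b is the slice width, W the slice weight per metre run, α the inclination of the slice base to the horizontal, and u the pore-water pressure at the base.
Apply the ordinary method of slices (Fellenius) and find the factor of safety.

Ordinary method of slices: FS = Σ[c'·Δl_i + (W_i cosα_i − u_i·Δl_i)·tanφ'] / Σ W_i sinα_i, with Δl_i = b_i / cosα_i.
Slice 1: Δl = 2.9/cos1.0° = 2.900 m; N'_1 = 127·cos1.0° − 14·2.900 = 86.4; c'Δl = 41.77; W sinα = 2.2
Slice 2: Δl = 2.4/cos17.7° = 2.519 m; N'_2 = 150·cos17.7° − 6·2.519 = 127.8; c'Δl = 36.28; W sinα = 45.6
Slice 3: Δl = 1.7/cos31.8° = 2.000 m; N'_3 = 76·cos31.8° − 9·2.000 = 46.6; c'Δl = 28.80; W sinα = 40.0
Slice 4: Δl = 1.7/cos45.3° = 2.417 m; N'_4 = 32·cos45.3° − 7·2.417 = 5.6; c'Δl = 34.80; W sinα = 22.7
Σc'Δl = 141.6 kN/m; ΣN' = 266.3 kN/m; ΣW sinα = 110.6 kN/m
Resisting = 141.6 + 266.3·tan30.1° = 141.6 + 154.4 = 296.0 kN/m
FS = 296.0 / 110.6 = 2.676

FS = 2.68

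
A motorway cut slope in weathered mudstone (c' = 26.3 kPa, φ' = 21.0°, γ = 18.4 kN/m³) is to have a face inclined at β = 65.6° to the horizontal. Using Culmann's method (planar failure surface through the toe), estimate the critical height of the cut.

H_c = 16.88 m

Culmann's analysis gives the critical failure plane at α_cr = (β + φ')/2 = (65.6 + 21.0)/2 = 43.3°, and the critical height
H_c = (4c'/γ) · sinβ cosφ' / [1 − cos(β − φ')]
    = (4·26.3/18.4) · sin65.6°·cos21.0° / [1 − cos(44.6°)]
    = 5.717 · 0.9107·0.9336 / [1 − 0.7120]
    = 5.717 · 0.8502 / 0.2880
    = 16.88 m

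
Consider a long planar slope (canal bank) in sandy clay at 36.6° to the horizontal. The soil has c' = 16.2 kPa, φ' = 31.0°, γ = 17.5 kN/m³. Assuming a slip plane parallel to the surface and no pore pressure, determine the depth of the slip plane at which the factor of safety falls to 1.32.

z = 3.79 m

Setting FS = 1.32 in FS = [c' + γz cos²β tanφ'] / [γz sinβ cosβ] and solving for z:
z = c' / [γ cosβ (FS·sinβ − cosβ·tanφ')]
  = 16.2 / [17.5·cos36.6°·(1.32·sin36.6° − cos36.6°·tan31.0°)]
  = 16.2 / [17.5·0.8028·(1.32·0.5962 − 0.8028·0.6009)]
  = 16.2 / 4.2799 = 3.785 m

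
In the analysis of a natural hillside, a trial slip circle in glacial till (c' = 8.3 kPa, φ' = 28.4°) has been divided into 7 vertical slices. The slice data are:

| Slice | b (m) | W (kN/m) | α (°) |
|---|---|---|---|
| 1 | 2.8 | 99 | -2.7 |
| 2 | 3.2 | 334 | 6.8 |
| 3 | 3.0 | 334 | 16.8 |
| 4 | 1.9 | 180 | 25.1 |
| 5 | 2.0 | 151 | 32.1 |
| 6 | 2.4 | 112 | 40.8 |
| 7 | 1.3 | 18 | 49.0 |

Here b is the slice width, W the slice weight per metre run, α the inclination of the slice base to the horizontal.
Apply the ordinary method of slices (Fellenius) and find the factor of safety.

FS = 2.06

Ordinary method of slices: FS = Σ[c'·Δl_i + (W_i cosα_i)·tanφ'] / Σ W_i sinα_i, with Δl_i = b_i / cosα_i.
Slice 1: Δl = 2.8/cos(-2.7°) = 2.803 m; N'_1 = 99·cos(-2.7°) = 98.9; c'Δl = 23.27; W sinα = -4.7
Slice 2: Δl = 3.2/cos6.8° = 3.223 m; N'_2 = 334·cos6.8° = 331.7; c'Δl = 26.75; W sinα = 39.5
Slice 3: Δl = 3.0/cos16.8° = 3.134 m; N'_3 = 334·cos16.8° = 319.7; c'Δl = 26.01; W sinα = 96.5
Slice 4: Δl = 1.9/cos25.1° = 2.098 m; N'_4 = 180·cos25.1° = 163.0; c'Δl = 17.41; W sinα = 76.4
Slice 5: Δl = 2.0/cos32.1° = 2.361 m; N'_5 = 151·cos32.1° = 127.9; c'Δl = 19.60; W sinα = 80.2
Slice 6: Δl = 2.4/cos40.8° = 3.170 m; N'_6 = 112·cos40.8° = 84.8; c'Δl = 26.31; W sinα = 73.2
Slice 7: Δl = 1.3/cos49.0° = 1.982 m; N'_7 = 18·cos49.0° = 11.8; c'Δl = 16.45; W sinα = 13.6
Σc'Δl = 155.8 kN/m; ΣN' = 1137.8 kN/m; ΣW sinα = 374.8 kN/m
Resisting = 155.8 + 1137.8·tan28.4° = 155.8 + 615.2 = 771.0 kN/m
FS = 771.0 / 374.8 = 2.057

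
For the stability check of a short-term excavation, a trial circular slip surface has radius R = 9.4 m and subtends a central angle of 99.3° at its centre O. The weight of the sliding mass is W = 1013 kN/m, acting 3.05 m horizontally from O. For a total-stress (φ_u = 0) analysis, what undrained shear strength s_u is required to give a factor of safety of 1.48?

s_u = 29.9 kPa

FS = s_u·L_a·R / (W·d), so s_u = FS·W·d / (L_a·R).
Arc length L_a = R·θ = 9.4·(99.3°·π/180) = 9.4·1.7331 = 16.29 m
s_u = 1.48·1013·3.05 / (16.29·9.4) = 4572.7 / 153.14 = 29.86 kPa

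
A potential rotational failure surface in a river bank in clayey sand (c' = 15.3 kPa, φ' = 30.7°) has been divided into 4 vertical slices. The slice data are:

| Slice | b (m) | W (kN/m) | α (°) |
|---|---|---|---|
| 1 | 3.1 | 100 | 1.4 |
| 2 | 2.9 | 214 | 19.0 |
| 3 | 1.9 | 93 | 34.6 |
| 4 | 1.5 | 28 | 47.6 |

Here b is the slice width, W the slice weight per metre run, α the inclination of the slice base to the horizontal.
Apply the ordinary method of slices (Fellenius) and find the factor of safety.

FS = 2.75

Ordinary method of slices: FS = Σ[c'·Δl_i + (W_i cosα_i)·tanφ'] / Σ W_i sinα_i, with Δl_i = b_i / cosα_i.
Slice 1: Δl = 3.1/cos1.4° = 3.101 m; N'_1 = 100·cos1.4° = 100.0; c'Δl = 47.44; W sinα = 2.4
Slice 2: Δl = 2.9/cos19.0° = 3.067 m; N'_2 = 214·cos19.0° = 202.3; c'Δl = 46.93; W sinα = 69.7
Slice 3: Δl = 1.9/cos34.6° = 2.308 m; N'_3 = 93·cos34.6° = 76.6; c'Δl = 35.32; W sinα = 52.8
Slice 4: Δl = 1.5/cos47.6° = 2.225 m; N'_4 = 28·cos47.6° = 18.9; c'Δl = 34.04; W sinα = 20.7
Σc'Δl = 163.7 kN/m; ΣN' = 397.7 kN/m; ΣW sinα = 145.6 kN/m
Resisting = 163.7 + 397.7·tan30.7° = 163.7 + 236.2 = 399.9 kN/m
FS = 399.9 / 145.6 = 2.746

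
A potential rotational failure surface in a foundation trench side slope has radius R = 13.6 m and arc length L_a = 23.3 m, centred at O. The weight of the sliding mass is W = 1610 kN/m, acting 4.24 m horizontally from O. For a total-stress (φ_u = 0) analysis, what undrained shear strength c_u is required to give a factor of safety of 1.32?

c_u = 28.4 kPa

FS = c_u·L_a·R / (W·d), so c_u = FS·W·d / (L_a·R).
c_u = 1.32·1610·4.24 / (23.30·13.6) = 9010.8 / 316.88 = 28.44 kPa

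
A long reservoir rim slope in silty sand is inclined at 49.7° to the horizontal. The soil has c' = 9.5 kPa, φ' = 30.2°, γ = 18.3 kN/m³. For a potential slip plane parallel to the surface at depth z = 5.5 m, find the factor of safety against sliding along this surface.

FS = 0.68

For an infinite slope with a slip plane parallel to the surface (no pore pressure): FS = [c' + γz cos²β tanφ'] / [γz sinβ cosβ].
γz = 18.3·5.5 = 100.65 kN/m²
Numerator = 9.5 + 100.65·cos²49.7°·tan30.2° = 9.5 + 100.65·0.4183·0.5820 = 34.006 kPa
Denominator = 100.65·sin49.7°·cos49.7° = 100.65·0.7627·0.6468 = 49.649 kPa
FS = 34.006 / 49.649 = 0.685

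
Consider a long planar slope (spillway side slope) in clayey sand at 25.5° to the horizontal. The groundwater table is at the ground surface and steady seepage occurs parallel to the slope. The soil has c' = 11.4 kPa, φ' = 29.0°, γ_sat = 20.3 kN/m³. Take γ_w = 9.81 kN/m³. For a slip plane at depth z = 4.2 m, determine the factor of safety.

FS = 0.94

With seepage parallel to the slope and the water table at the surface, the effective normal stress on the slip plane uses the buoyant unit weight γ' = γ_sat − γ_w while the driving shear stress uses γ_sat:
FS = [c' + γ' z cos²β tanφ'] / [γ_sat z sinβ cosβ]
γ' = 20.3 − 9.81 = 10.49 kN/m³
Numerator = 11.4 + 10.49·4.2·cos²25.5°·tan29.0° = 11.4 + 10.49·4.2·0.8147·0.5543 = 31.295 kPa
Denominator = 20.3·4.2·sin25.5°·cos25.5° = 20.3·4.2·0.4305·0.9026 = 33.130 kPa
FS = 31.295 / 33.130 = 0.945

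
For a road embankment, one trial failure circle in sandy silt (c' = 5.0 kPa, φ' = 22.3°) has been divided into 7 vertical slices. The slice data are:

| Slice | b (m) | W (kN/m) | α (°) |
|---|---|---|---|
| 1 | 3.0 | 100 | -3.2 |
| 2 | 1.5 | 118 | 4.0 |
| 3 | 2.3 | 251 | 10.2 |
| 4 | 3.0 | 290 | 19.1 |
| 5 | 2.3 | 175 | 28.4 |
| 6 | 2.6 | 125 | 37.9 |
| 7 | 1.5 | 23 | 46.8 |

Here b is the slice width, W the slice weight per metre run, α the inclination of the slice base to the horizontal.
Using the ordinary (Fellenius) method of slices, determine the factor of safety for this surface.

FS = 1.58

Ordinary method of slices: FS = Σ[c'·Δl_i + (W_i cosα_i)·tanφ'] / Σ W_i sinα_i, with Δl_i = b_i / cosα_i.
Slice 1: Δl = 3.0/cos(-3.2°) = 3.005 m; N'_1 = 100·cos(-3.2°) = 99.8; c'Δl = 15.02; W sinα = -5.6
Slice 2: Δl = 1.5/cos4.0° = 1.504 m; N'_2 = 118·cos4.0° = 117.7; c'Δl = 7.52; W sinα = 8.2
Slice 3: Δl = 2.3/cos10.2° = 2.337 m; N'_3 = 251·cos10.2° = 247.0; c'Δl = 11.68; W sinα = 44.4
Slice 4: Δl = 3.0/cos19.1° = 3.175 m; N'_4 = 290·cos19.1° = 274.0; c'Δl = 15.87; W sinα = 94.9
Slice 5: Δl = 2.3/cos28.4° = 2.615 m; N'_5 = 175·cos28.4° = 153.9; c'Δl = 13.07; W sinα = 83.2
Slice 6: Δl = 2.6/cos37.9° = 3.295 m; N'_6 = 125·cos37.9° = 98.6; c'Δl = 16.47; W sinα = 76.8
Slice 7: Δl = 1.5/cos46.8° = 2.191 m; N'_7 = 23·cos46.8° = 15.7; c'Δl = 10.96; W sinα = 16.8
Σc'Δl = 90.6 kN/m; ΣN' = 1006.9 kN/m; ΣW sinα = 318.8 kN/m
Resisting = 90.6 + 1006.9·tan22.3° = 90.6 + 413.0 = 503.6 kN/m
FS = 503.6 / 318.8 = 1.580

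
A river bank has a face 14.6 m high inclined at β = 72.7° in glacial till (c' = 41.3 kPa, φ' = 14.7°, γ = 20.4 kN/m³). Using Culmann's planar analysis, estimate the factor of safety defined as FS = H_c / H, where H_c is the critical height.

FS = 1.09

H_c = (4c'/γ) · sinβ cosφ' / [1 − cos(β − φ')]
    = (4·41.3/20.4) · sin72.7°·cos14.7° / [1 − cos58.0°]
    = 8.098 · 0.9235 / 0.4701 = 15.91 m
FS = H_c / H = 15.91 / 14.6 = 1.090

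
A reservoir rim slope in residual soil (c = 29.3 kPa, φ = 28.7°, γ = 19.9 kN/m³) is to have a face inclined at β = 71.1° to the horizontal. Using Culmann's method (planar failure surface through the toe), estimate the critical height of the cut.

Culmann's analysis gives the critical failure plane at α_cr = (β + φ)/2 = (71.1 + 28.7)/2 = 49.9°, and the critical height
H_c = (4c/γ) · sinβ cosφ / [1 − cos(β − φ)]
    = (4·29.3/19.9) · sin71.1°·cos28.7° / [1 − cos(42.4°)]
    = 5.889 · 0.9461·0.8771 / [1 − 0.7385]
    = 5.889 · 0.8299 / 0.2615
    = 18.69 m

H_c = 18.69 m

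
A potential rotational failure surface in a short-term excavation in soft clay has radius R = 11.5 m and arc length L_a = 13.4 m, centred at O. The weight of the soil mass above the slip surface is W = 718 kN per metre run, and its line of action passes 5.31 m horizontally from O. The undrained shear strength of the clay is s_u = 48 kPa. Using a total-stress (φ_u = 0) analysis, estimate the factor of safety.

Taking moments about the centre O, the resisting moment is provided by the undrained shear strength acting along the arc:
M_R = s_u·L_a·R = 48·13.40·11.5 = 7396.8 kN·m/m
M_D = W·d = 718·5.31 = 3812.6 kN·m/m
FS = M_R / M_D = 7396.8 / 3812.6 = 1.940

FS = 1.94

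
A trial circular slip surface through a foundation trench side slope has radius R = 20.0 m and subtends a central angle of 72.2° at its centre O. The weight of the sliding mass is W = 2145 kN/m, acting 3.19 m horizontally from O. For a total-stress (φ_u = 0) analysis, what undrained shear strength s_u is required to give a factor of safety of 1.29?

FS = s_u·L_a·R / (W·d), so s_u = FS·W·d / (L_a·R).
Arc length L_a = R·θ = 20.0·(72.2°·π/180) = 20.0·1.2601 = 25.20 m
s_u = 1.29·2145·3.19 / (25.20·20.0) = 8826.9 / 504.05 = 17.51 kPa

s_u = 17.5 kPa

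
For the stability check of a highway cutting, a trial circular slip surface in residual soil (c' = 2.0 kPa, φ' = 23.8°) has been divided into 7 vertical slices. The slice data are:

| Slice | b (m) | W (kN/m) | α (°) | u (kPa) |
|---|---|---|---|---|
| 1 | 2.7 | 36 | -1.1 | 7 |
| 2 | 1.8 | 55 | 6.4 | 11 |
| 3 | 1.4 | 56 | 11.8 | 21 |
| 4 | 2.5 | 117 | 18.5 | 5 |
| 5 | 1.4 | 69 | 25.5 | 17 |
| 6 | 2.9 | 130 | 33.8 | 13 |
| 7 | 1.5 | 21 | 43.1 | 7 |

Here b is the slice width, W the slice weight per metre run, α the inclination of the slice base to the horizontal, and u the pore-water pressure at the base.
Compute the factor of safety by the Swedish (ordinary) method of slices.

FS = 0.89

Ordinary method of slices: FS = Σ[c'·Δl_i + (W_i cosα_i − u_i·Δl_i)·tanφ'] / Σ W_i sinα_i, with Δl_i = b_i / cosα_i.
Slice 1: Δl = 2.7/cos(-1.1°) = 2.700 m; N'_1 = 36·cos(-1.1°) − 7·2.700 = 17.1; c'Δl = 5.40; W sinα = -0.7
Slice 2: Δl = 1.8/cos6.4° = 1.811 m; N'_2 = 55·cos6.4° − 11·1.811 = 34.7; c'Δl = 3.62; W sinα = 6.1
Slice 3: Δl = 1.4/cos11.8° = 1.430 m; N'_3 = 56·cos11.8° − 21·1.430 = 24.8; c'Δl = 2.86; W sinα = 11.5
Slice 4: Δl = 2.5/cos18.5° = 2.636 m; N'_4 = 117·cos18.5° − 5·2.636 = 97.8; c'Δl = 5.27; W sinα = 37.1
Slice 5: Δl = 1.4/cos25.5° = 1.551 m; N'_5 = 69·cos25.5° − 17·1.551 = 35.9; c'Δl = 3.10; W sinα = 29.7
Slice 6: Δl = 2.9/cos33.8° = 3.490 m; N'_6 = 130·cos33.8° − 13·3.490 = 62.7; c'Δl = 6.98; W sinα = 72.3
Slice 7: Δl = 1.5/cos43.1° = 2.054 m; N'_7 = 21·cos43.1° − 7·2.054 = 1.0; c'Δl = 4.11; W sinα = 14.3
Σc'Δl = 31.3 kN/m; ΣN' = 273.9 kN/m; ΣW sinα = 170.4 kN/m
Resisting = 31.3 + 273.9·tan23.8° = 31.3 + 120.8 = 152.2 kN/m
FS = 152.2 / 170.4 = 0.893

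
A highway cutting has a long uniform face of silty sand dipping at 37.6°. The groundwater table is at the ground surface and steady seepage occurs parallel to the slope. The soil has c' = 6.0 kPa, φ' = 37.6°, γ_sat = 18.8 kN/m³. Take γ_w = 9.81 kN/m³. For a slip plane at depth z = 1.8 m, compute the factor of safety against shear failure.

With seepage parallel to the slope and the water table at the surface, the effective normal stress on the slip plane uses the buoyant unit weight γ' = γ_sat − γ_w while the driving shear stress uses γ_sat:
FS = [c' + γ' z cos²β tanφ'] / [γ_sat z sinβ cosβ]
γ' = 18.8 − 9.81 = 8.99 kN/m³
Numerator = 6.0 + 8.99·1.8·cos²37.6°·tan37.6° = 6.0 + 8.99·1.8·0.6277·0.7701 = 13.823 kPa
Denominator = 18.8·1.8·sin37.6°·cos37.6° = 18.8·1.8·0.6101·0.7923 = 16.359 kPa
FS = 13.823 / 16.359 = 0.845

FS = 0.84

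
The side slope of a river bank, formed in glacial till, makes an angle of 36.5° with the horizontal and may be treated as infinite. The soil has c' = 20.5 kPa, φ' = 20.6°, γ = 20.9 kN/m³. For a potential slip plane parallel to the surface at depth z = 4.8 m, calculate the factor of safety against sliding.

FS = 0.94

For an infinite slope with a slip plane parallel to the surface (no pore pressure): FS = [c' + γz cos²β tanφ'] / [γz sinβ cosβ].
γz = 20.9·4.8 = 100.32 kN/m²
Numerator = 20.5 + 100.32·cos²36.5°·tan20.6° = 20.5 + 100.32·0.6462·0.3759 = 44.866 kPa
Denominator = 100.32·sin36.5°·cos36.5° = 100.32·0.5948·0.8039 = 47.968 kPa
FS = 44.866 / 47.968 = 0.935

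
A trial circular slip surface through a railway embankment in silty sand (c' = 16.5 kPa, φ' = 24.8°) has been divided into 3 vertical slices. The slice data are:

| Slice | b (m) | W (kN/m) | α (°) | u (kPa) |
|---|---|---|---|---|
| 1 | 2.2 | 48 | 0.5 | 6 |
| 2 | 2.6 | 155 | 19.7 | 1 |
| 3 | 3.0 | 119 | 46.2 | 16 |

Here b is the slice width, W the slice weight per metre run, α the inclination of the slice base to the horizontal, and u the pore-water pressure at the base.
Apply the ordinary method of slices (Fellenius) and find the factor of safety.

Ordinary method of slices: FS = Σ[c'·Δl_i + (W_i cosα_i − u_i·Δl_i)·tanφ'] / Σ W_i sinα_i, with Δl_i = b_i / cosα_i.
Slice 1: Δl = 2.2/cos0.5° = 2.200 m; N'_1 = 48·cos0.5° − 6·2.200 = 34.8; c'Δl = 36.30; W sinα = 0.4
Slice 2: Δl = 2.6/cos19.7° = 2.762 m; N'_2 = 155·cos19.7° − 1·2.762 = 143.2; c'Δl = 45.57; W sinα = 52.2
Slice 3: Δl = 3.0/cos46.2° = 4.334 m; N'_3 = 119·cos46.2° − 16·4.334 = 13.0; c'Δl = 71.52; W sinα = 85.9
Σc'Δl = 153.4 kN/m; ΣN' = 191.0 kN/m; ΣW sinα = 138.6 kN/m
Resisting = 153.4 + 191.0·tan24.8° = 153.4 + 88.2 = 241.6 kN/m
FS = 241.6 / 138.6 = 1.744

FS = 1.74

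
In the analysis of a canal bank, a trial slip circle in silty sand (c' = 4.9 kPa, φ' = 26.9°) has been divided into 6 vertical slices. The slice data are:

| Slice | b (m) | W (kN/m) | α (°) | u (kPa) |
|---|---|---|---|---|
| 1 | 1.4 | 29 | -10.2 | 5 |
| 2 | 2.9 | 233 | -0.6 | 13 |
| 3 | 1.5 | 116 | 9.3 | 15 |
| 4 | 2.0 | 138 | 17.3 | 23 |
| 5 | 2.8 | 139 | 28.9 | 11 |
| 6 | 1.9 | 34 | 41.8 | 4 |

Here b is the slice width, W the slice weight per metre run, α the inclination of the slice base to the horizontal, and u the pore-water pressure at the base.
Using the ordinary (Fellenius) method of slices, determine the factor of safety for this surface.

Ordinary method of slices: FS = Σ[c'·Δl_i + (W_i cosα_i − u_i·Δl_i)·tanφ'] / Σ W_i sinα_i, with Δl_i = b_i / cosα_i.
Slice 1: Δl = 1.4/cos(-10.2°) = 1.422 m; N'_1 = 29·cos(-10.2°) − 5·1.422 = 21.4; c'Δl = 6.97; W sinα = -5.1
Slice 2: Δl = 2.9/cos(-0.6°) = 2.900 m; N'_2 = 233·cos(-0.6°) − 13·2.900 = 195.3; c'Δl = 14.21; W sinα = -2.4
Slice 3: Δl = 1.5/cos9.3° = 1.520 m; N'_3 = 116·cos9.3° − 15·1.520 = 91.7; c'Δl = 7.45; W sinα = 18.7
Slice 4: Δl = 2.0/cos17.3° = 2.095 m; N'_4 = 138·cos17.3° − 23·2.095 = 83.6; c'Δl = 10.26; W sinα = 41.0
Slice 5: Δl = 2.8/cos28.9° = 3.198 m; N'_5 = 139·cos28.9° − 11·3.198 = 86.5; c'Δl = 15.67; W sinα = 67.2
Slice 6: Δl = 1.9/cos41.8° = 2.549 m; N'_6 = 34·cos41.8° − 4·2.549 = 15.2; c'Δl = 12.49; W sinα = 22.7
Σc'Δl = 67.1 kN/m; ΣN' = 493.6 kN/m; ΣW sinα = 142.0 kN/m
Resisting = 67.1 + 493.6·tan26.9° = 67.1 + 250.4 = 317.5 kN/m
FS = 317.5 / 142.0 = 2.235

FS = 2.24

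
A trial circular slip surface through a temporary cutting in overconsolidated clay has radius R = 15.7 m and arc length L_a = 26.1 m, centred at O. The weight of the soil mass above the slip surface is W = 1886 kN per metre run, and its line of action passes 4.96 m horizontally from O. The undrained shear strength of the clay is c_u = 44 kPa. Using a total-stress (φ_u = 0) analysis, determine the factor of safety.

FS = 1.93

Taking moments about the centre O, the resisting moment is provided by the undrained shear strength acting along the arc:
M_R = c_u·L_a·R = 44·26.10·15.7 = 18029.9 kN·m/m
M_D = W·d = 1886·4.96 = 9354.6 kN·m/m
FS = M_R / M_D = 18029.9 / 9354.6 = 1.927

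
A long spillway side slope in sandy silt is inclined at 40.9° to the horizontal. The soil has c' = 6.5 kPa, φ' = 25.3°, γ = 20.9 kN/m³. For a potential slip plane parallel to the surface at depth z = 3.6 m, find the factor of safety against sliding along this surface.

For an infinite slope with a slip plane parallel to the surface (no pore pressure): FS = [c' + γz cos²β tanφ'] / [γz sinβ cosβ].
γz = 20.9·3.6 = 75.24 kN/m²
Numerator = 6.5 + 75.24·cos²40.9°·tan25.3° = 6.5 + 75.24·0.5713·0.4727 = 26.819 kPa
Denominator = 75.24·sin40.9°·cos40.9° = 75.24·0.6547·0.7559 = 37.235 kPa
FS = 26.819 / 37.235 = 0.720

FS = 0.72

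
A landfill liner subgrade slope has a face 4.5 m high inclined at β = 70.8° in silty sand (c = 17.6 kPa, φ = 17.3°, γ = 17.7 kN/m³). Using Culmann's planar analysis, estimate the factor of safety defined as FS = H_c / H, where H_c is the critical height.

H_c = (4c/γ) · sinβ cosφ / [1 − cos(β − φ)]
    = (4·17.6/17.7) · sin70.8°·cos17.3° / [1 − cos53.5°]
    = 3.977 · 0.9017 / 0.4052 = 8.85 m
FS = H_c / H = 8.85 / 4.5 = 1.967

FS = 1.97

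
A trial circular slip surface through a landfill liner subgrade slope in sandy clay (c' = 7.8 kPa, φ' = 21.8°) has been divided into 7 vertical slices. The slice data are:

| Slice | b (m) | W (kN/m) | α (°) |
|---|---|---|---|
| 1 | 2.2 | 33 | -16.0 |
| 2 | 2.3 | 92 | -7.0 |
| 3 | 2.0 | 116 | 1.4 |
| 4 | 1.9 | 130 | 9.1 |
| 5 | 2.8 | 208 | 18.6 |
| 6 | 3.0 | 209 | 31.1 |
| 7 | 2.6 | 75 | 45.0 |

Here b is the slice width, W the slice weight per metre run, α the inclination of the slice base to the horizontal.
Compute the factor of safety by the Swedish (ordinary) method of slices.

Ordinary method of slices: FS = Σ[c'·Δl_i + (W_i cosα_i)·tanφ'] / Σ W_i sinα_i, with Δl_i = b_i / cosα_i.
Slice 1: Δl = 2.2/cos(-16.0°) = 2.289 m; N'_1 = 33·cos(-16.0°) = 31.7; c'Δl = 17.85; W sinα = -9.1
Slice 2: Δl = 2.3/cos(-7.0°) = 2.317 m; N'_2 = 92·cos(-7.0°) = 91.3; c'Δl = 18.07; W sinα = -11.2
Slice 3: Δl = 2.0/cos1.4° = 2.001 m; N'_3 = 116·cos1.4° = 116.0; c'Δl = 15.60; W sinα = 2.8
Slice 4: Δl = 1.9/cos9.1° = 1.924 m; N'_4 = 130·cos9.1° = 128.4; c'Δl = 15.01; W sinα = 20.6
Slice 5: Δl = 2.8/cos18.6° = 2.954 m; N'_5 = 208·cos18.6° = 197.1; c'Δl = 23.04; W sinα = 66.3
Slice 6: Δl = 3.0/cos31.1° = 3.504 m; N'_6 = 209·cos31.1° = 179.0; c'Δl = 27.33; W sinα = 108.0
Slice 7: Δl = 2.6/cos45.0° = 3.677 m; N'_7 = 75·cos45.0° = 53.0; c'Δl = 28.68; W sinα = 53.0
Σc'Δl = 145.6 kN/m; ΣN' = 796.5 kN/m; ΣW sinα = 230.4 kN/m
Resisting = 145.6 + 796.5·tan21.8° = 145.6 + 318.6 = 464.2 kN/m
FS = 464.2 / 230.4 = 2.014

FS = 2.01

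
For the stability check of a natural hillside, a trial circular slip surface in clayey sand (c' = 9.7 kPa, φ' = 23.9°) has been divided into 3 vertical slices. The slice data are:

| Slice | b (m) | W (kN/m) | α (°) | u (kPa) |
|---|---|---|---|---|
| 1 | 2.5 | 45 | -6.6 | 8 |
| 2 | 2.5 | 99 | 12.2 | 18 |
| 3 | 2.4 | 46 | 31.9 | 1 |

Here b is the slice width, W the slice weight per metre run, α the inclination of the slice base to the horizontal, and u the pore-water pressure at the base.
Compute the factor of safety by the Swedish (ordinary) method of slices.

Ordinary method of slices: FS = Σ[c'·Δl_i + (W_i cosα_i − u_i·Δl_i)·tanφ'] / Σ W_i sinα_i, with Δl_i = b_i / cosα_i.
Slice 1: Δl = 2.5/cos(-6.6°) = 2.517 m; N'_1 = 45·cos(-6.6°) − 8·2.517 = 24.6; c'Δl = 24.41; W sinα = -5.2
Slice 2: Δl = 2.5/cos12.2° = 2.558 m; N'_2 = 99·cos12.2° − 18·2.558 = 50.7; c'Δl = 24.81; W sinα = 20.9
Slice 3: Δl = 2.4/cos31.9° = 2.827 m; N'_3 = 46·cos31.9° − 1·2.827 = 36.2; c'Δl = 27.42; W sinα = 24.3
Σc'Δl = 76.6 kN/m; ΣN' = 111.5 kN/m; ΣW sinα = 40.1 kN/m
Resisting = 76.6 + 111.5·tan23.9° = 76.6 + 49.4 = 126.1 kN/m
FS = 126.1 / 40.1 = 3.147

FS = 3.15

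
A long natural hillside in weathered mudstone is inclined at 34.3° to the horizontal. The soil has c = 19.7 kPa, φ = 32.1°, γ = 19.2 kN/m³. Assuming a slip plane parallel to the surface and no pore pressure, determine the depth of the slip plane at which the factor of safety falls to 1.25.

Setting FS = 1.25 in FS = [c + γz cos²β tanφ] / [γz sinβ cosβ] and solving for z:
z = c / [γ cosβ (FS·sinβ − cosβ·tanφ)]
  = 19.7 / [19.2·cos34.3°·(1.25·sin34.3° − cos34.3°·tan32.1°)]
  = 19.7 / [19.2·0.8261·(1.25·0.5635 − 0.8261·0.6273)]
  = 19.7 / 2.9533 = 6.671 m

z = 6.67 m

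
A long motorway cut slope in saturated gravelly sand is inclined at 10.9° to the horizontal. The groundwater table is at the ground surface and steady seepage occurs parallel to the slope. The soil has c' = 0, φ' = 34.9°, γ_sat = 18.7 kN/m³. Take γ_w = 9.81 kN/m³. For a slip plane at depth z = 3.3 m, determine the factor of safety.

With seepage parallel to the slope and the water table at the surface, the effective normal stress on the slip plane uses the buoyant unit weight γ' = γ_sat − γ_w while the driving shear stress uses γ_sat:
FS = [c' + γ' z cos²β tanφ'] / [γ_sat z sinβ cosβ]
(For c' = 0 this reduces to FS = (γ'/γ_sat)·tanφ'/tanβ.)
γ' = 18.7 − 9.81 = 8.89 kN/m³
Numerator = 0.0 + 8.89·3.3·cos²10.9°·tan34.9° = 0.0 + 8.89·3.3·0.9642·0.6976 = 19.734 kPa
Denominator = 18.7·3.3·sin10.9°·cos10.9° = 18.7·3.3·0.1891·0.9820 = 11.459 kPa
FS = 19.734 / 11.459 = 1.722

FS = 1.72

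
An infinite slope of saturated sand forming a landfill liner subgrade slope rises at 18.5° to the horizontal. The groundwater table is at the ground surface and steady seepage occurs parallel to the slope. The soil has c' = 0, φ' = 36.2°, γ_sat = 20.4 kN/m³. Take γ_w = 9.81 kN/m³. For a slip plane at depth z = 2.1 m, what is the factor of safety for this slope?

With seepage parallel to the slope and the water table at the surface, the effective normal stress on the slip plane uses the buoyant unit weight γ' = γ_sat − γ_w while the driving shear stress uses γ_sat:
FS = [c' + γ' z cos²β tanφ'] / [γ_sat z sinβ cosβ]
(For c' = 0 this reduces to FS = (γ'/γ_sat)·tanφ'/tanβ.)
γ' = 20.4 − 9.81 = 10.59 kN/m³
Numerator = 0.0 + 10.59·2.1·cos²18.5°·tan36.2° = 0.0 + 10.59·2.1·0.8993·0.7319 = 14.638 kPa
Denominator = 20.4·2.1·sin18.5°·cos18.5° = 20.4·2.1·0.3173·0.9483 = 12.891 kPa
FS = 14.638 / 12.891 = 1.136

FS = 1.14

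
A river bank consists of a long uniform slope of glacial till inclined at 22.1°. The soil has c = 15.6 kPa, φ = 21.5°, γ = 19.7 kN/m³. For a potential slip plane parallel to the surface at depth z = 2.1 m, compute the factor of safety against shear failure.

For an infinite slope with a slip plane parallel to the surface (no pore pressure): FS = [c + γz cos²β tanφ] / [γz sinβ cosβ].
γz = 19.7·2.1 = 41.37 kN/m²
Numerator = 15.6 + 41.37·cos²22.1°·tan21.5° = 15.6 + 41.37·0.8585·0.3939 = 29.589 kPa
Denominator = 41.37·sin22.1°·cos22.1° = 41.37·0.3762·0.9265 = 14.421 kPa
FS = 29.589 / 14.421 = 2.052

FS = 2.05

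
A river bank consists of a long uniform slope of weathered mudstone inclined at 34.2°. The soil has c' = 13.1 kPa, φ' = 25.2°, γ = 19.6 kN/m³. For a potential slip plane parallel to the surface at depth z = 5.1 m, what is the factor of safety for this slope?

For an infinite slope with a slip plane parallel to the surface (no pore pressure): FS = [c' + γz cos²β tanφ'] / [γz sinβ cosβ].
γz = 19.6·5.1 = 99.96 kN/m²
Numerator = 13.1 + 99.96·cos²34.2°·tan25.2° = 13.1 + 99.96·0.6841·0.4706 = 45.277 kPa
Denominator = 99.96·sin34.2°·cos34.2° = 99.96·0.5621·0.8271 = 46.470 kPa
FS = 45.277 / 46.470 = 0.974

FS = 0.97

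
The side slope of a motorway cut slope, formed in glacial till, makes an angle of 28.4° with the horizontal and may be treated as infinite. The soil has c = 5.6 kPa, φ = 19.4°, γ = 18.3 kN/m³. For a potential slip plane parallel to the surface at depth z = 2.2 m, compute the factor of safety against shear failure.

FS = 0.98

For an infinite slope with a slip plane parallel to the surface (no pore pressure): FS = [c + γz cos²β tanφ] / [γz sinβ cosβ].
γz = 18.3·2.2 = 40.26 kN/m²
Numerator = 5.6 + 40.26·cos²28.4°·tan19.4° = 5.6 + 40.26·0.7738·0.3522 = 16.571 kPa
Denominator = 40.26·sin28.4°·cos28.4° = 40.26·0.4756·0.8796 = 16.844 kPa
FS = 16.571 / 16.844 = 0.984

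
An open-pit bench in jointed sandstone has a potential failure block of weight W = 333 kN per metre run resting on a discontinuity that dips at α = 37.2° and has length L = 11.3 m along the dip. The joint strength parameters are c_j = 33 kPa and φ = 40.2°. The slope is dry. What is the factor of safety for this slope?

FS = 2.97

Resolving the block weight along and normal to the plane and applying the Mohr–Coulomb strength on the joint:
N' = W cosα = 333·cos37.2° = 265.2 kN/m
Driving force T = W sinα = 333·sin37.2° = 201.3 kN/m
Resisting force R = c_j·L + N'·tanφ = 33·11.3 + 265.2·tan40.2° = 372.9 + 224.1 = 597.0 kN/m
FS = R / T = 597.0 / 201.3 = 2.966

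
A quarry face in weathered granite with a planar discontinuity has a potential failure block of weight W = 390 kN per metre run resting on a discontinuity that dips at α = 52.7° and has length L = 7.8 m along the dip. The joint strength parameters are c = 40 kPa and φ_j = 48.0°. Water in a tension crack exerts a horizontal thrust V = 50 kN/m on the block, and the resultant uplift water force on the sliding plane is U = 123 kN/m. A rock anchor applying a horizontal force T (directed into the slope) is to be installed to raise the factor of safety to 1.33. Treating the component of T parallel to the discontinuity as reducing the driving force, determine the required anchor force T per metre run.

T = 35 kN/m

Resolving forces along and normal to the sliding plane, with the horizontal anchor force T adding T·sinα to the effective normal force and T·cosα acting up the plane against the driving force:
FS = [cL + (W cosα − U − V sinα + T sinα) tanφ_j] / [W sinα + V cosα − T cosα]
Without the anchor: N' = 73.6 kN/m, driving T_d = 340.5 kN/m, resisting R = 40·7.8 + 73.6·tan48.0° = 393.7 kN/m, FS = 1.16.
Setting FS = 1.33 and solving for T:
1.33·(340.5 − T cos52.7°) = 393.7 + T sin52.7°·tan48.0°
T·(sin52.7°·tan48.0° + 1.33·cos52.7°) = 1.33·340.5 − 393.7
T·(0.7955·1.1106 + 1.33·0.6060) = 452.9 − 393.7 = 59.2
T·1.6894 = 59.2
T = 35.0 kN/m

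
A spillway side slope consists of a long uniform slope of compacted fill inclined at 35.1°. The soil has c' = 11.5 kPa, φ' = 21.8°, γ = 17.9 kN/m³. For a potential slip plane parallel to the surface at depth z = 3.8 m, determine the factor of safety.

For an infinite slope with a slip plane parallel to the surface (no pore pressure): FS = [c' + γz cos²β tanφ'] / [γz sinβ cosβ].
γz = 17.9·3.8 = 68.02 kN/m²
Numerator = 11.5 + 68.02·cos²35.1°·tan21.8° = 11.5 + 68.02·0.6694·0.4000 = 29.711 kPa
Denominator = 68.02·sin35.1°·cos35.1° = 68.02·0.5750·0.8181 = 31.999 kPa
FS = 29.711 / 31.999 = 0.928

FS = 0.93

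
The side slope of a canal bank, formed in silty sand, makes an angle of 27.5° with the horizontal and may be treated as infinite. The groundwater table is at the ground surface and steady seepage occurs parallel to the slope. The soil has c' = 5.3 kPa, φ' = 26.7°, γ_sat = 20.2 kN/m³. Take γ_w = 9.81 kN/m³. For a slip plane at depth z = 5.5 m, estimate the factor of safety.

FS = 0.61

With seepage parallel to the slope and the water table at the surface, the effective normal stress on the slip plane uses the buoyant unit weight γ' = γ_sat − γ_w while the driving shear stress uses γ_sat:
FS = [c' + γ' z cos²β tanφ'] / [γ_sat z sinβ cosβ]
γ' = 20.2 − 9.81 = 10.39 kN/m³
Numerator = 5.3 + 10.39·5.5·cos²27.5°·tan26.7° = 5.3 + 10.39·5.5·0.7868·0.5029 = 27.913 kPa
Denominator = 20.2·5.5·sin27.5°·cos27.5° = 20.2·5.5·0.4617·0.8870 = 45.504 kPa
FS = 27.913 / 45.504 = 0.613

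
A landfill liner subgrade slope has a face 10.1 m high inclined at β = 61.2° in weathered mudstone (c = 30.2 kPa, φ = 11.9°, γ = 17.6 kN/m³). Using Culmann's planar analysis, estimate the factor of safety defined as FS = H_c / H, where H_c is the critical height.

FS = 1.67

H_c = (4c/γ) · sinβ cosφ / [1 − cos(β − φ)]
    = (4·30.2/17.6) · sin61.2°·cos11.9° / [1 − cos49.3°]
    = 6.864 · 0.8575 / 0.3479 = 16.92 m
FS = H_c / H = 16.92 / 10.1 = 1.675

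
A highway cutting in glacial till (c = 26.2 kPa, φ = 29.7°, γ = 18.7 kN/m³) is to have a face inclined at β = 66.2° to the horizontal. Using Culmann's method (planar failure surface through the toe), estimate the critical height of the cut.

H_c = 22.71 m

Culmann's analysis gives the critical failure plane at α_cr = (β + φ)/2 = (66.2 + 29.7)/2 = 48.0°, and the critical height
H_c = (4c/γ) · sinβ cosφ / [1 − cos(β − φ)]
    = (4·26.2/18.7) · sin66.2°·cos29.7° / [1 − cos(36.5°)]
    = 5.604 · 0.9150·0.8686 / [1 − 0.8039]
    = 5.604 · 0.7948 / 0.1961
    = 22.71 m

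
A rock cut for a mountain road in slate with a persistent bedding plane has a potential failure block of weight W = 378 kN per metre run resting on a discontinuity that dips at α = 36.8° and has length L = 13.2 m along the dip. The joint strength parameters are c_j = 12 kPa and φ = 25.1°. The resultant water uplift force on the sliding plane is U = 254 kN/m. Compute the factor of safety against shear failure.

FS = 0.80

Resolving the block weight along and normal to the plane and applying the Mohr–Coulomb strength on the joint:
N' = W cosα − U = 378·cos36.8° − 254 = 48.7 kN/m
Driving force T = W sinα = 378·sin36.8° = 226.4 kN/m
Resisting force R = c_j·L + N'·tanφ = 12·13.2 + 48.7·tan25.1° = 158.4 + 22.8 = 181.2 kN/m
FS = R / T = 181.2 / 226.4 = 0.800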